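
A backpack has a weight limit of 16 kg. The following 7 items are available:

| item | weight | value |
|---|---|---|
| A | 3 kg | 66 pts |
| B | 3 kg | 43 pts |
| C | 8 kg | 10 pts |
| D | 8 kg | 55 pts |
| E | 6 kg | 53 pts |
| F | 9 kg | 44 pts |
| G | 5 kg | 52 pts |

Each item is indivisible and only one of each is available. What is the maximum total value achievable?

173 pts

Check high-value combinations within 16 kg:
- A+D+G: weight 3+8+5=16, value 66+55+52=173
- A+E+G: weight 3+6+5=14, value 66+53+52=171
- A+B+D: weight 3+3+8=14, value 66+43+55=164
Best: 173 pts.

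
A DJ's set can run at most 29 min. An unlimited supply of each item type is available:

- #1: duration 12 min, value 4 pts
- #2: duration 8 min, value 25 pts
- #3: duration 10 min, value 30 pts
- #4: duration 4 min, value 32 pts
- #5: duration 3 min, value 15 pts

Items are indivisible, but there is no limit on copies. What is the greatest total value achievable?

Best value-per-unit is #4 at 32/4, and filling with it alone uses duration 7×4=28. No mix of the others beats 7×32 = 224.

224 pts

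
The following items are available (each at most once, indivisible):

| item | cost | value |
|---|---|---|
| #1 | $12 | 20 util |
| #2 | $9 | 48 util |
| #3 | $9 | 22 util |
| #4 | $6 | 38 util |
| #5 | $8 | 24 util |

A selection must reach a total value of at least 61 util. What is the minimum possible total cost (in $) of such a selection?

Subsets with value ≥ 61, sorted by total cost:
- #4+#5: cost 14, value 62
- #2+#4: cost 15, value 86
- #2+#5: cost 17, value 72
Minimum cost: 14 $.

14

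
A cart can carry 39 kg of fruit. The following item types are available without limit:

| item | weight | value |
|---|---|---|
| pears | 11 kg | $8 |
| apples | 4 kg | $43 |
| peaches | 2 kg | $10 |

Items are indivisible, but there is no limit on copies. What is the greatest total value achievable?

$397

Best value-per-unit is apples at 43/4; filling with it alone gives 9×43 = 387.
Optimal mix: 9×apples + 1×peaches → weight 38, value 397.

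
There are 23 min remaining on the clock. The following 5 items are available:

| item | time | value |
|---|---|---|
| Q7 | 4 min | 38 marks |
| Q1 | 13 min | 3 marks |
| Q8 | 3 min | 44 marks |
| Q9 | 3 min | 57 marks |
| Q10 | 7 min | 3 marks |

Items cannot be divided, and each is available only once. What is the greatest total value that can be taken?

142 marks

Check high-value combinations within 23 min:
- Q7+Q8+Q9+Q10: time 4+3+3+7=17, value 38+44+57+3=142
- Q7+Q1+Q8+Q9: time 4+13+3+3=23, value 38+3+44+57=142
- Q7+Q8+Q9: time 4+3+3=10, value 38+44+57=139
- Q8+Q9+Q10: time 3+3+7=13, value 44+57+3=104
- Q1+Q8+Q9: time 13+3+3=19, value 3+44+57=104
Best: 142 marks.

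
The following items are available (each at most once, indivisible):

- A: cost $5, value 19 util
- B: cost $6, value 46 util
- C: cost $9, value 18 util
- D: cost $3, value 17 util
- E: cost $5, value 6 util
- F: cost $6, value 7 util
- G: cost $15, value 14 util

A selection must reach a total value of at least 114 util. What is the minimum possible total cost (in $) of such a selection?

Subsets with value ≥ 114, sorted by total cost:
- A+B+C+D+G: cost 38, value 114
- A+B+C+D+E+G: cost 43, value 120
Minimum cost: 38 $.

38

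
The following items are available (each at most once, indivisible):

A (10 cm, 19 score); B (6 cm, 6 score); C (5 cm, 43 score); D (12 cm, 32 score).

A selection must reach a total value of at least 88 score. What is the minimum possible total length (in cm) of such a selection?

Subsets with value ≥ 88, sorted by total length:
- A+C+D: length 27, value 94
- A+B+C+D: length 33, value 100
Minimum length: 27 cm.

27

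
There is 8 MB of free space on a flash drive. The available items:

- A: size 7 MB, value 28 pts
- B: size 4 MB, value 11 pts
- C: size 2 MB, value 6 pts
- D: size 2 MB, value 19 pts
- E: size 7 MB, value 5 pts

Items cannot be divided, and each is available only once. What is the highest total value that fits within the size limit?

Check high-value combinations within 8 MB:
- B+C+D: size 4+2+2=8, value 11+6+19=36
- B+D: size 4+2=6, value 11+19=30
- A: size 7, value 28
- C+D: size 2+2=4, value 6+19=25
- D: size 2, value 19
Best: 36 pts.

36 pts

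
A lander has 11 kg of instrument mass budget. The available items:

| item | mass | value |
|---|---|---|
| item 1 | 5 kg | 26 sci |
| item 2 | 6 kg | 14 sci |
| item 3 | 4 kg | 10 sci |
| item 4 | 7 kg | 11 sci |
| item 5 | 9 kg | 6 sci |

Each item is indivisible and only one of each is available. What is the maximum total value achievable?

40 sci

Check high-value combinations within 11 kg:
- item 1+item 2: mass 5+6=11, value 26+14=40
- item 1+item 3: mass 5+4=9, value 26+10=36
- item 1: mass 5, value 26
- item 2+item 3: mass 6+4=10, value 14+10=24
Best: 40 sci.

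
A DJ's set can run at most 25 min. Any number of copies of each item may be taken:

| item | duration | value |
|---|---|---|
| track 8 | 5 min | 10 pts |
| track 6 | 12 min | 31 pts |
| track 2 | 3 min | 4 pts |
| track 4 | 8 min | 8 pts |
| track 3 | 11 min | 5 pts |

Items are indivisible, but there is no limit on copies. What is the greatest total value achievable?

Best value-per-unit is track 6 at 31/12, and filling with it alone uses duration 2×12=24. No mix of the others beats 2×31 = 62.

62 pts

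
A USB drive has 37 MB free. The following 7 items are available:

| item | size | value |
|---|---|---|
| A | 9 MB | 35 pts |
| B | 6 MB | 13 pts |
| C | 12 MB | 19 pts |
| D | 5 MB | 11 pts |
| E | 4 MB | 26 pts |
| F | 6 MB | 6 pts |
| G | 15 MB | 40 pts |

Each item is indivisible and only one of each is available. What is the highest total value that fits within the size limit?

114 pts

Check high-value combinations within 37 MB:
- A+B+E+G: size 9+6+4+15=34, value 35+13+26+40=114
- A+D+E+G: size 9+5+4+15=33, value 35+11+26+40=112
- A+E+F+G: size 9+4+6+15=34, value 35+26+6+40=107
- A+B+C+D+E: size 9+6+12+5+4=36, value 35+13+19+11+26=104
- A+E+G: size 9+4+15=28, value 35+26+40=101
Best: 114 pts.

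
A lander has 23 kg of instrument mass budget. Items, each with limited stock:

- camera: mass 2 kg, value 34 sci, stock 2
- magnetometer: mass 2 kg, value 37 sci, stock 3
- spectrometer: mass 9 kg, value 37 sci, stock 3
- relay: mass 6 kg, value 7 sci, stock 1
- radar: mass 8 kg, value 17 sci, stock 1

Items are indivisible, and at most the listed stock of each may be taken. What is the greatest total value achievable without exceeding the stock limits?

Top feasible selections:
- 2×camera + 3×magnetometer + 1×spectrometer: mass 19, value 216
- 2×camera + 3×magnetometer + 1×radar: mass 18, value 196
Best: 216 sci.

216 sci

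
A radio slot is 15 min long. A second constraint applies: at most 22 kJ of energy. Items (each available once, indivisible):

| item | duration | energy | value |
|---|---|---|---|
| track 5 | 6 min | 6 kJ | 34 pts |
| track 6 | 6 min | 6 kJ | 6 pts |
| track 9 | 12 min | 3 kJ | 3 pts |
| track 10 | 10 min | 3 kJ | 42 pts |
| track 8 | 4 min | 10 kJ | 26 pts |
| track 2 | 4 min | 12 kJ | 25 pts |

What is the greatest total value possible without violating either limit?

Feasible sets respecting both limits:
- track 10+track 8: duration 14, energy 13, value 68
- track 10+track 2: duration 14, energy 15, value 67
- track 5+track 8: duration 10, energy 16, value 60
- track 5+track 2: duration 10, energy 18, value 59
Best: 68 pts.

68 pts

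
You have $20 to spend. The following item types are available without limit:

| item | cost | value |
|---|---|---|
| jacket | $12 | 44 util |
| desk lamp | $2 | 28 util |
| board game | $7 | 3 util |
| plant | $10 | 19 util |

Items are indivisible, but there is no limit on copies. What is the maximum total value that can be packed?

280 util

Best value-per-unit is desk lamp at 28/2, and filling with it alone uses cost 10×2=20. No mix of the others beats 10×28 = 280.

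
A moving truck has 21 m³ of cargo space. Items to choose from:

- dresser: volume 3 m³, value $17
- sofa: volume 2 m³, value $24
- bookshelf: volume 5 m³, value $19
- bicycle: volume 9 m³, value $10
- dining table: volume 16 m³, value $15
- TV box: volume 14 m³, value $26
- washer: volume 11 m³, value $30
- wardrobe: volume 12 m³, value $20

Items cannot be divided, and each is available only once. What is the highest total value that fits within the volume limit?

Check high-value combinations within 21 m³:
- dresser+sofa+bookshelf+washer: volume 3+2+5+11=21, value 17+24+19+30=90
- sofa+bookshelf+washer: volume 2+5+11=18, value 24+19+30=73
- dresser+sofa+washer: volume 3+2+11=16, value 17+24+30=71
Best: $90.

$90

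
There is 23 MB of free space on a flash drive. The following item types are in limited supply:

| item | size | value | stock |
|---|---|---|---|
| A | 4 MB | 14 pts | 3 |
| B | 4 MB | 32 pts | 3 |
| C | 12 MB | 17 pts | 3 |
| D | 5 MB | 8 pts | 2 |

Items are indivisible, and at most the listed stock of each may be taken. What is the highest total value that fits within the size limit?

Top feasible selections:
- 2×A + 3×B: size 20, value 124
- 1×A + 3×B + 1×D: size 21, value 118
- 3×B + 2×D: size 22, value 112
Best: 124 pts.

124 pts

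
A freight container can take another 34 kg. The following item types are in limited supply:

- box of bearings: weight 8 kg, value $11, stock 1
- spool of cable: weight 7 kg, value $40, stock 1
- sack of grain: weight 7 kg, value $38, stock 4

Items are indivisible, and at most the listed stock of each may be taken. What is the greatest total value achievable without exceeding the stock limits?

$154

Best selections within weight 34 and stock limits:
- 1×spool of cable + 3×sack of grain: weight 28, value 154
- 4×sack of grain: weight 28, value 152
- 1×box of bearings + 1×spool of cable + 2×sack of grain: weight 29, value 127
Best: $154.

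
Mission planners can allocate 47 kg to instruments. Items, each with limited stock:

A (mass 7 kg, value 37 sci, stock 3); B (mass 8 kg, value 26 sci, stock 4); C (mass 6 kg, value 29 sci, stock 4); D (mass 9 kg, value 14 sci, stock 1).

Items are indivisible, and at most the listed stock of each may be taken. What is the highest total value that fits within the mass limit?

227 sci

Top feasible selections:
- 3×A + 4×C: mass 45, value 227
- 3×A + 1×B + 3×C: mass 47, value 224
Best: 227 sci.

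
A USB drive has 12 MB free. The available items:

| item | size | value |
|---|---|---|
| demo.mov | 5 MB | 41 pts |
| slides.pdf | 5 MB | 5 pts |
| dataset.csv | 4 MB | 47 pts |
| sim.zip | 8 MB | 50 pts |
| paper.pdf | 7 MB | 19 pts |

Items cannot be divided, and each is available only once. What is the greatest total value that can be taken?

97 pts

Check high-value combinations within 12 MB:
- dataset.csv+sim.zip: size 4+8=12, value 47+50=97
- demo.mov+dataset.csv: size 5+4=9, value 41+47=88
- dataset.csv+paper.pdf: size 4+7=11, value 47+19=66
- demo.mov+paper.pdf: size 5+7=12, value 41+19=60
Best: 97 pts.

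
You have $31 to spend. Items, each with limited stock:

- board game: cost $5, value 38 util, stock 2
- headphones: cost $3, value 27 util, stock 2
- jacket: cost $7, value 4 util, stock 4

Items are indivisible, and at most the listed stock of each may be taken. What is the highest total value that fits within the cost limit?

Top feasible selections:
- 2×board game + 2×headphones + 2×jacket: cost 30, value 138
- 2×board game + 2×headphones + 1×jacket: cost 23, value 134
- 2×board game + 2×headphones: cost 16, value 130
Best: 138 util.

138 util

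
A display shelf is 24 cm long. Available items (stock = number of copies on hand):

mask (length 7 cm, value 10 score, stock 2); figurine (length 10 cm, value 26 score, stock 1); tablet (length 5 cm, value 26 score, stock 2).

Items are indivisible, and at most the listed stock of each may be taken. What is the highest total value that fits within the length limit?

78 score

Top feasible selections:
- 1×figurine + 2×tablet: length 20, value 78
- 2×mask + 2×tablet: length 24, value 72
- 1×mask + 2×tablet: length 17, value 62
- 1×mask + 1×figurine + 1×tablet: length 22, value 62
Best: 78 score.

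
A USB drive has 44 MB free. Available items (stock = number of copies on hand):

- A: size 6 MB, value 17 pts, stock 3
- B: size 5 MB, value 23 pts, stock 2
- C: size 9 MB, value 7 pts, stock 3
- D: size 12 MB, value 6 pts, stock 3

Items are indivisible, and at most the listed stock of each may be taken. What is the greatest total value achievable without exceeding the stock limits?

Top feasible selections:
- 3×A + 2×B + 1×C: size 37, value 104
- 3×A + 2×B + 1×D: size 40, value 103
Best: 104 pts.

104 pts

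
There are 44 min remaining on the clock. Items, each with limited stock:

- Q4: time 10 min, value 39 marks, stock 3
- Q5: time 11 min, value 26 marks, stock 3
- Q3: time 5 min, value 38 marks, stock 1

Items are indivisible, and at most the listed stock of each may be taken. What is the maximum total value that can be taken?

Best selections within time 44 and stock limits:
- 3×Q4 + 1×Q3: time 35, value 155
- 3×Q4 + 1×Q5: time 41, value 143
- 2×Q4 + 1×Q5 + 1×Q3: time 36, value 142
Best: 155 marks.

155 marks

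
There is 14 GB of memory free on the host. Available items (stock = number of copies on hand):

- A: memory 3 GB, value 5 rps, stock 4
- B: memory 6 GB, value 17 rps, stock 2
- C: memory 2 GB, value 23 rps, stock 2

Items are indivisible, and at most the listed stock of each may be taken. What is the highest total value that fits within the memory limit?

Best selections within memory 14 and stock limits:
- 1×A + 1×B + 2×C: memory 13, value 68
- 1×B + 2×C: memory 10, value 63
- 3×A + 2×C: memory 13, value 61
- 2×B + 1×C: memory 14, value 57
Best: 68 rps.

68 rps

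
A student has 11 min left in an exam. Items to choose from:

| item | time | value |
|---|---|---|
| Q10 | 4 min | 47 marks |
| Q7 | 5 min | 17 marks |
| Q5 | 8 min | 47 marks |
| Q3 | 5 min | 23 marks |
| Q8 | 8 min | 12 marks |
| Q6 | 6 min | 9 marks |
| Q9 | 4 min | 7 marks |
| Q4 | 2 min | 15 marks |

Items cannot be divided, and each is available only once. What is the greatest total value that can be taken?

This is a 0/1 knapsack; check combinations near the capacity.
- Q10+Q3+Q4: time 4+5+2=11, value 47+23+15=85
- Q10+Q7+Q4: time 4+5+2=11, value 47+17+15=79
- Q10+Q3: time 4+5=9, value 47+23=70
- Q10+Q9+Q4: time 4+4+2=10, value 47+7+15=69
- Q10+Q7: time 4+5=9, value 47+17=64
Best: 85 marks.

85 marks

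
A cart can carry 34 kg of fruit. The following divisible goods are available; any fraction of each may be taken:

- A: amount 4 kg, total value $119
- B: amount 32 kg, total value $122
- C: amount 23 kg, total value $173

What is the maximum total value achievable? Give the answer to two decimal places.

318.69

Take in order of value per unit:
- A (119/4 per unit): all 4 → value 119, running total 119.00
- C (173/23 per unit): all 23 → value 173, running total 292.00
- B (122/32 per unit): 7 of 32 → value 7×122/32 = 26.6875, running total 318.69
Total 318.69.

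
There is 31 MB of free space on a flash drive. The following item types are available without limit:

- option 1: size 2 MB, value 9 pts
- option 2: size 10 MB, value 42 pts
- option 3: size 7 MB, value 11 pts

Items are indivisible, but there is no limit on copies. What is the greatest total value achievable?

135 pts

Best value-per-unit is option 1 at 9/2, and filling with it alone uses size 15×2=30. No mix of the others beats 15×9 = 135.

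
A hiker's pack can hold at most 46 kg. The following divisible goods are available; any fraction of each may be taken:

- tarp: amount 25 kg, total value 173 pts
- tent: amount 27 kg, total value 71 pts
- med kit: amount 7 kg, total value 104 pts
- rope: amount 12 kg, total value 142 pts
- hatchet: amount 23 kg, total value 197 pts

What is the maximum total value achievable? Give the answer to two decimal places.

470.68

Take in order of value per unit:
- med kit (104/7 per unit): all 7 → value 104, running total 104.00
- rope (142/12 per unit): all 12 → value 142, running total 246.00
- hatchet (197/23 per unit): all 23 → value 197, running total 443.00
- tarp (173/25 per unit): 4 of 25 → value 4×173/25 = 27.6800, running total 470.68
Total 470.68.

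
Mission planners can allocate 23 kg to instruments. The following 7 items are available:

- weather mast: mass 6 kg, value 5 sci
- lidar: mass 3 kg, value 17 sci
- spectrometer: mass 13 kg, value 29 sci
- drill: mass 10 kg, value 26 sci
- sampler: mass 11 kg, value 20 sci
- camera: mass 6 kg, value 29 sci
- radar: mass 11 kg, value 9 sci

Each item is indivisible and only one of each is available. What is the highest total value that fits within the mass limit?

Check high-value combinations within 23 kg:
- lidar+spectrometer+camera: mass 3+13+6=22, value 17+29+29=75
- lidar+drill+camera: mass 3+10+6=19, value 17+26+29=72
- lidar+sampler+camera: mass 3+11+6=20, value 17+20+29=66
- weather mast+drill+camera: mass 6+10+6=22, value 5+26+29=60
Best: 75 sci.

75 sci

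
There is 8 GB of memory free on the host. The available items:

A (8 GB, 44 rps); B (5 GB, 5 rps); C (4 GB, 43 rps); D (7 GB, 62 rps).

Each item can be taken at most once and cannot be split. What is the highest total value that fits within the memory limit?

62 rps

Check high-value combinations within 8 GB:
- D: memory 7, value 62
- A: memory 8, value 44
- C: memory 4, value 43
Best: 62 rps.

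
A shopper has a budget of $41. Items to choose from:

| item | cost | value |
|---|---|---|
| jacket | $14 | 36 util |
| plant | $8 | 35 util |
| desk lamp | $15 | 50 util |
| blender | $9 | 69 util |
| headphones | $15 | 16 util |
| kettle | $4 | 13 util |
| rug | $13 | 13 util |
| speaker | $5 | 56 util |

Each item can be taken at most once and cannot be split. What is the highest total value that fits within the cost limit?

Check high-value combinations within $41:
- plant+desk lamp+blender+kettle+speaker: cost 8+15+9+4+5=41, value 35+50+69+13+56=223
- plant+desk lamp+blender+speaker: cost 8+15+9+5=37, value 35+50+69+56=210
- jacket+plant+blender+kettle+speaker: cost 14+8+9+4+5=40, value 36+35+69+13+56=209
Best: 223 util.

223 util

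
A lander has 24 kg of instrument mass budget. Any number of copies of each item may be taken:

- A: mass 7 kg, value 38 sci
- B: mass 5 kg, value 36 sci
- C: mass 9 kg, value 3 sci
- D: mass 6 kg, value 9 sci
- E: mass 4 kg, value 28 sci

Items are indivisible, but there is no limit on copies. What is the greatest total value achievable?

Best value-per-unit is B at 36/5; filling with it alone gives 4×36 = 144.
Optimal mix: 4×B + 1×E → mass 24, value 172.

172 sci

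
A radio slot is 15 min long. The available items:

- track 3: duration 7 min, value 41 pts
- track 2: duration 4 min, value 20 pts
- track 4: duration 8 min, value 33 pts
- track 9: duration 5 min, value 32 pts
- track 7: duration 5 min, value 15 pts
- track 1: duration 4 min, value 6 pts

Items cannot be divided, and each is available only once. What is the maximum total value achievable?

Check high-value combinations within 15 min:
- track 3+track 4: duration 7+8=15, value 41+33=74
- track 3+track 9: duration 7+5=12, value 41+32=73
- track 2+track 9+track 7: duration 4+5+5=14, value 20+32+15=67
- track 3+track 2+track 1: duration 7+4+4=15, value 41+20+6=67
- track 4+track 9: duration 8+5=13, value 33+32=65
Best: 74 pts.

74 pts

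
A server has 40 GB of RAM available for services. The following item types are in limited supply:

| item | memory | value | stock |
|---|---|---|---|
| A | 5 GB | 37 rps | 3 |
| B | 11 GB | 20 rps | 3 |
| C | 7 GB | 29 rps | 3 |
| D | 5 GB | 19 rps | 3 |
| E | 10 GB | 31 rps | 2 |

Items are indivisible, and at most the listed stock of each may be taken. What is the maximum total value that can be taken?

Top feasible selections:
- 3×A + 2×C + 2×D: memory 39, value 207
- 3×A + 2×C + 1×E: memory 39, value 200
- 3×A + 3×D + 1×E: memory 40, value 199
Best: 207 rps.

207 rps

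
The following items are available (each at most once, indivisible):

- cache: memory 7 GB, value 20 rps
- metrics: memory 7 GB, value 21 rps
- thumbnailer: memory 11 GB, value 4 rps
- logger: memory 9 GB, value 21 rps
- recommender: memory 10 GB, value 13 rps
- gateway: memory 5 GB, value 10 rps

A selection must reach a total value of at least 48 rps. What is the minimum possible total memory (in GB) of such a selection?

Subsets with value ≥ 48, sorted by total memory:
- cache+metrics+gateway: memory 19, value 51
- metrics+logger+gateway: memory 21, value 52
- cache+logger+gateway: memory 21, value 51
Minimum memory: 19 GB.

19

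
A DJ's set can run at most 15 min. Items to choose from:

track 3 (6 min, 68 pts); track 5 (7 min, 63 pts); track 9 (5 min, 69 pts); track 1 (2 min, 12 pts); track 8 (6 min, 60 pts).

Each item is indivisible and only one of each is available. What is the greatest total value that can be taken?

149 pts

Check high-value combinations within 15 min:
- track 3+track 9+track 1: duration 6+5+2=13, value 68+69+12=149
- track 5+track 9+track 1: duration 7+5+2=14, value 63+69+12=144
- track 3+track 5+track 1: duration 6+7+2=15, value 68+63+12=143
Best: 149 pts.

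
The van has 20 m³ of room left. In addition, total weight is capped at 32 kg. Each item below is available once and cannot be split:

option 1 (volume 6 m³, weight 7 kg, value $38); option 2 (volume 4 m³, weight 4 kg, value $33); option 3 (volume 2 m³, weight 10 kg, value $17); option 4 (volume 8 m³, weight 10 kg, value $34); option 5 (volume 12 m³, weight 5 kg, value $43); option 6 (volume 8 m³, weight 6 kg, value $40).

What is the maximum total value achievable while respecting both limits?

$128

Feasible sets respecting both limits:
- option 1+option 2+option 3+option 6: volume 20, weight 27, value 128
- option 1+option 2+option 3+option 4: volume 20, weight 31, value 122
- option 1+option 2+option 6: volume 18, weight 17, value 111
Best: $128.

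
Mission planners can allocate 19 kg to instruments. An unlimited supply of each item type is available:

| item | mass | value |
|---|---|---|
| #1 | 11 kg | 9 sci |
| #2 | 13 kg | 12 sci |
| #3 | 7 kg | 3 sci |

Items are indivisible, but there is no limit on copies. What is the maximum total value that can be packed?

12 sci

Best value-per-unit is #2 at 12/13; filling with it alone gives 1×12 = 12.
Optimal mix: 1×#1 + 1×#3 → mass 18, value 12.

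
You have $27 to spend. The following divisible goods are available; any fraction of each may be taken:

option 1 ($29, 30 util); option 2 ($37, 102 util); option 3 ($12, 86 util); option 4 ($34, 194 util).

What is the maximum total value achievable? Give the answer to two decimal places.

171.59

Take in order of value per unit:
- option 3 (86/12 per unit): all 12 → value 86, running total 86.00
- option 4 (194/34 per unit): 15 of 34 → value 15×194/34 = 85.5882, running total 171.59
Total 171.59.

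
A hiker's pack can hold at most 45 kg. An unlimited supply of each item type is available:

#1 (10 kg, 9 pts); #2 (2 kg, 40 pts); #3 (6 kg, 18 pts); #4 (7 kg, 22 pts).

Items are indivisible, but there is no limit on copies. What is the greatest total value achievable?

880 pts

Best value-per-unit is #2 at 40/2, and filling with it alone uses weight 22×2=44. No mix of the others beats 22×40 = 880.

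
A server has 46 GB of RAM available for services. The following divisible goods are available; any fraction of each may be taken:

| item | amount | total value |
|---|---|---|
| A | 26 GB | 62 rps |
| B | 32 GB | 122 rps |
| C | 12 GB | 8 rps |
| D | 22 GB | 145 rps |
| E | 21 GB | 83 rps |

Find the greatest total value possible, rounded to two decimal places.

Take in order of value per unit:
- D (145/22 per unit): all 22 → value 145, running total 145.00
- E (83/21 per unit): all 21 → value 83, running total 228.00
- B (122/32 per unit): 3 of 32 → value 3×122/32 = 11.4375, running total 239.44
Total 239.44.

239.44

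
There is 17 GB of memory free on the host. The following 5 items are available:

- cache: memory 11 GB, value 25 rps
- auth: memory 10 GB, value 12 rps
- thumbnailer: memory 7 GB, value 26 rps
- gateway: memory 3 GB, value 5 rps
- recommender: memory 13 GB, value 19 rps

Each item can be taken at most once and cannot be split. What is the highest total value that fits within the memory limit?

Check high-value combinations within 17 GB:
- auth+thumbnailer: memory 10+7=17, value 12+26=38
- thumbnailer+gateway: memory 7+3=10, value 26+5=31
- cache+gateway: memory 11+3=14, value 25+5=30
- thumbnailer: memory 7, value 26
Best: 38 rps.

38 rps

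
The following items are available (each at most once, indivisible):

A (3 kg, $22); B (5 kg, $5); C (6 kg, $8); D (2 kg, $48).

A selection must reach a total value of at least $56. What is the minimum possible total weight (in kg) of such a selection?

5

Subsets with value ≥ 56, sorted by total weight:
- A+D: weight 5, value 70
- C+D: weight 8, value 56
Minimum weight: 5 kg.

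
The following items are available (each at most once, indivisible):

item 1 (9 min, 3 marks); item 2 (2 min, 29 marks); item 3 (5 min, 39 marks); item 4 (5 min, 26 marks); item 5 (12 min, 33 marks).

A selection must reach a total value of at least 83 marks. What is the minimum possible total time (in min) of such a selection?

Subsets with value ≥ 83, sorted by total time:
- item 2+item 3+item 4: time 12, value 94
- item 2+item 3+item 5: time 19, value 101
- item 2+item 4+item 5: time 19, value 88
Minimum time: 12 min.

12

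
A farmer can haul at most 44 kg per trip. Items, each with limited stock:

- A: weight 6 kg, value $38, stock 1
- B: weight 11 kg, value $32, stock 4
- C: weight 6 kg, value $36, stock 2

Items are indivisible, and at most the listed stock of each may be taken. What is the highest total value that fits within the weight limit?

Top feasible selections:
- 1×A + 2×B + 2×C: weight 40, value 174
- 1×A + 1×B + 2×C: weight 29, value 142
Best: $174.

$174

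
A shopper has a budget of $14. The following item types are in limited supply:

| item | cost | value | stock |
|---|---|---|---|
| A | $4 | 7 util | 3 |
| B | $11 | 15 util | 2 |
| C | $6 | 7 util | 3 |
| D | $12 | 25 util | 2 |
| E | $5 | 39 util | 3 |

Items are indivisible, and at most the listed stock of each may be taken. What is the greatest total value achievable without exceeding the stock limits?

Best selections within cost 14 and stock limits:
- 1×A + 2×E: cost 14, value 85
- 2×E: cost 10, value 78
- 2×A + 1×E: cost 13, value 53
Best: 85 util.

85 util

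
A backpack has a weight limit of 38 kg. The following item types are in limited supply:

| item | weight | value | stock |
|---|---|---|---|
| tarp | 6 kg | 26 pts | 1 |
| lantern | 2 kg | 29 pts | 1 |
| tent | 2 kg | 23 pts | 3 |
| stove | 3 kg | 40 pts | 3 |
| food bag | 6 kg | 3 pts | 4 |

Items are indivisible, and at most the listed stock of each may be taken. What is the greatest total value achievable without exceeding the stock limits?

250 pts

Top feasible selections:
- 1×tarp + 1×lantern + 3×tent + 3×stove + 2×food bag: weight 35, value 250
- 1×tarp + 1×lantern + 3×tent + 3×stove + 1×food bag: weight 29, value 247
- 1×tarp + 1×lantern + 3×tent + 3×stove: weight 23, value 244
- 1×tarp + 1×lantern + 2×tent + 3×stove + 2×food bag: weight 33, value 227
Best: 250 pts.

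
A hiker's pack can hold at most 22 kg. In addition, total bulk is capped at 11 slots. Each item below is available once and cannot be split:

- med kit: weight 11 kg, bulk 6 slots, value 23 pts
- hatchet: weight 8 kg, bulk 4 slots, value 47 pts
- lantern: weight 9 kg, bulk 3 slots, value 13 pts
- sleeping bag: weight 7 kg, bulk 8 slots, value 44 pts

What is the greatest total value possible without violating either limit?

Feasible sets respecting both limits:
- med kit+hatchet: weight 19, bulk 10, value 70
- hatchet+lantern: weight 17, bulk 7, value 60
- lantern+sleeping bag: weight 16, bulk 11, value 57
- hatchet: weight 8, bulk 4, value 47
Best: 70 pts.

70 pts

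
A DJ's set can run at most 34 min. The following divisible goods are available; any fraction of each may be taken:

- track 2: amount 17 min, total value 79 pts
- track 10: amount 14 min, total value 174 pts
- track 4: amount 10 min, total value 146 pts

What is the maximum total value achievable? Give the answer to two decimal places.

366.47

Take in order of value per unit:
- track 4 (146/10 per unit): all 10 → value 146, running total 146.00
- track 10 (174/14 per unit): all 14 → value 174, running total 320.00
- track 2 (79/17 per unit): 10 of 17 → value 10×79/17 = 46.4706, running total 366.47
Total 366.47.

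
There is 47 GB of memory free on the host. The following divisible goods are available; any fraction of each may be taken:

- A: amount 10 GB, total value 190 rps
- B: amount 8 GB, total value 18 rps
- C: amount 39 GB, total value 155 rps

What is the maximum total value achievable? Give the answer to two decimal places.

337.05

Take in order of value per unit:
- A (190/10 per unit): all 10 → value 190, running total 190.00
- C (155/39 per unit): 37 of 39 → value 37×155/39 = 147.0513, running total 337.05
Total 337.05.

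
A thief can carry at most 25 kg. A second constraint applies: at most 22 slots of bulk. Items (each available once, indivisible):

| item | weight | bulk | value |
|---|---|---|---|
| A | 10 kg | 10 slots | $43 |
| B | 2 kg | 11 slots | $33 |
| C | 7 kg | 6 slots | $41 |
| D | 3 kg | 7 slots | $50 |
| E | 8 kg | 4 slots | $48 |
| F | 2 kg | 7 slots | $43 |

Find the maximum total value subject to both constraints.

Feasible sets respecting both limits:
- A+D+E: weight 21, bulk 21, value 141
- D+E+F: weight 13, bulk 18, value 141
- C+D+E: weight 18, bulk 17, value 139
- C+D+F: weight 12, bulk 20, value 134
Best: $141.

$141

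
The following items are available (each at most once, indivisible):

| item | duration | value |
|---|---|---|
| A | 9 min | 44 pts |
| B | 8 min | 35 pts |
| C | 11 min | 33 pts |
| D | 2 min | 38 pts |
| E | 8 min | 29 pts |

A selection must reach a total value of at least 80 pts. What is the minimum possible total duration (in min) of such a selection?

11

Subsets with value ≥ 80, sorted by total duration:
- A+D: duration 11, value 82
- B+D+E: duration 18, value 102
- A+B+D: duration 19, value 117
- A+D+E: duration 19, value 111
Minimum duration: 11 min.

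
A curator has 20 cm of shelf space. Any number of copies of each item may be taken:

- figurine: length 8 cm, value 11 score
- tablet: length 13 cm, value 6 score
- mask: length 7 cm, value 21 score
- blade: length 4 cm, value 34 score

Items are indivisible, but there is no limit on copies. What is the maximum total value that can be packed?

Best value-per-unit is blade at 34/4, and filling with it alone uses length 5×4=20. No mix of the others beats 5×34 = 170.

170 score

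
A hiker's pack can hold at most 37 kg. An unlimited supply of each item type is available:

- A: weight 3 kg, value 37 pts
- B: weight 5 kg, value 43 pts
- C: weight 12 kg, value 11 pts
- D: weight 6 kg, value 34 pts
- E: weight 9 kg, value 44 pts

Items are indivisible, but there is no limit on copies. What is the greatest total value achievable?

Best value-per-unit is A at 37/3, and filling with it alone uses weight 12×3=36. No mix of the others beats 12×37 = 444.

444 pts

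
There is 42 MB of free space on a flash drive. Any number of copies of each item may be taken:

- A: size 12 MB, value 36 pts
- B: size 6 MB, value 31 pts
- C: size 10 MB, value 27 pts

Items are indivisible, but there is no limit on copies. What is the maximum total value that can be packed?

Best value-per-unit is B at 31/6, and filling with it alone uses size 7×6=42. No mix of the others beats 7×31 = 217.

217 pts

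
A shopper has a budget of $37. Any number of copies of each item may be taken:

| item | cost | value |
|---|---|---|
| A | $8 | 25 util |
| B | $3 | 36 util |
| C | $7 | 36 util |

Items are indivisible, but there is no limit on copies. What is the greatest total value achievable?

Best value-per-unit is B at 36/3, and filling with it alone uses cost 12×3=36. No mix of the others beats 12×36 = 432.

432 util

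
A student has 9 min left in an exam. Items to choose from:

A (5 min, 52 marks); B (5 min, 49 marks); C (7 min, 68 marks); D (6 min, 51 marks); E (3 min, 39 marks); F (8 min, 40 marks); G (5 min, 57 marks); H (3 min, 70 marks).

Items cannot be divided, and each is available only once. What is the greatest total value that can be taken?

127 marks

Check high-value combinations within 9 min:
- G+H: time 5+3=8, value 57+70=127
- A+H: time 5+3=8, value 52+70=122
- D+H: time 6+3=9, value 51+70=121
- B+H: time 5+3=8, value 49+70=119
Best: 127 marks.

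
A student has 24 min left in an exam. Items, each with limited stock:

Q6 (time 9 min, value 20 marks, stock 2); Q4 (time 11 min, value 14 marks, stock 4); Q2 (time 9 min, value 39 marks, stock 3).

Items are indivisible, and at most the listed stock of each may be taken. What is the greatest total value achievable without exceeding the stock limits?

78 marks

Top feasible selections:
- 2×Q2: time 18, value 78
- 1×Q6 + 1×Q2: time 18, value 59
- 1×Q4 + 1×Q2: time 20, value 53
- 2×Q6: time 18, value 40
Best: 78 marks.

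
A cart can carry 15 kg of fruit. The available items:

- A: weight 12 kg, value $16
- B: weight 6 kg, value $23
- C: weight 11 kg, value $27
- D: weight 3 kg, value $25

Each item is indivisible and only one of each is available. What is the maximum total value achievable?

$52

Check high-value combinations within 15 kg:
- C+D: weight 11+3=14, value 27+25=52
- B+D: weight 6+3=9, value 23+25=48
- A+D: weight 12+3=15, value 16+25=41
Best: $52.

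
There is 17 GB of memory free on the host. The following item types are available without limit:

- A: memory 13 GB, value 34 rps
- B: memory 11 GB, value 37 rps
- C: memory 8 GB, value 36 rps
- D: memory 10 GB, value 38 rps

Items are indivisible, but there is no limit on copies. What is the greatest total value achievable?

72 rps

Best value-per-unit is C at 36/8, and filling with it alone uses memory 2×8=16. No mix of the others beats 2×36 = 72.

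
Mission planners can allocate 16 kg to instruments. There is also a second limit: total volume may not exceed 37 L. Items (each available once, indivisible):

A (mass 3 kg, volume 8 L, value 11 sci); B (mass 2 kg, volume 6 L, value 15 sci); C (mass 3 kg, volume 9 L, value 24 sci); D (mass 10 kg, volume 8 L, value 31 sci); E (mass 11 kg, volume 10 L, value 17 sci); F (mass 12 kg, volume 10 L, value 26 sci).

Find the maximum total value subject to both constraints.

70 sci

Feasible sets respecting both limits:
- B+C+D: mass 15, volume 23, value 70
- A+C+D: mass 16, volume 25, value 66
- A+B+D: mass 15, volume 22, value 57
Best: 70 sci.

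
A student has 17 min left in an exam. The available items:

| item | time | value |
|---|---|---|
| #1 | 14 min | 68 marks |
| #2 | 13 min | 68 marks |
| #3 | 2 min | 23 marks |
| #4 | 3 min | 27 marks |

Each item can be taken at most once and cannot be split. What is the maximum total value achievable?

95 marks

This is a 0/1 knapsack; check combinations near the capacity.
- #2+#4: time 13+3=16, value 68+27=95
- #1+#4: time 14+3=17, value 68+27=95
- #2+#3: time 13+2=15, value 68+23=91
Best: 95 marks.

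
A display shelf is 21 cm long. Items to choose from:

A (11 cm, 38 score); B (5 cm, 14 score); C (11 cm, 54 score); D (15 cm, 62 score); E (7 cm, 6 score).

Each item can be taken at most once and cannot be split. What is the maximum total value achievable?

76 score

Check high-value combinations within 21 cm:
- B+D: length 5+15=20, value 14+62=76
- B+C: length 5+11=16, value 14+54=68
- D: length 15, value 62
- C+E: length 11+7=18, value 54+6=60
Best: 76 score.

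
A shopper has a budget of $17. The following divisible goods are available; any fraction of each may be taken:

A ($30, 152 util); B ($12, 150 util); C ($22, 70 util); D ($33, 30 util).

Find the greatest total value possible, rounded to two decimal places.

Take in order of value per unit:
- B (150/12 per unit): all 12 → value 150, running total 150.00
- A (152/30 per unit): 5 of 30 → value 5×152/30 = 25.3333, running total 175.33
Total 175.33.

175.33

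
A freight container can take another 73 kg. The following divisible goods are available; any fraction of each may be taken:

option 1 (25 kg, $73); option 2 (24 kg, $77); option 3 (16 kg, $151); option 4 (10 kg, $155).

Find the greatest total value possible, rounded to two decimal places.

Take in order of value per unit:
- option 4 (155/10 per unit): all 10 → value 155, running total 155.00
- option 3 (151/16 per unit): all 16 → value 151, running total 306.00
- option 2 (77/24 per unit): all 24 → value 77, running total 383.00
- option 1 (73/25 per unit): 23 of 25 → value 23×73/25 = 67.1600, running total 450.16
Total 450.16.

450.16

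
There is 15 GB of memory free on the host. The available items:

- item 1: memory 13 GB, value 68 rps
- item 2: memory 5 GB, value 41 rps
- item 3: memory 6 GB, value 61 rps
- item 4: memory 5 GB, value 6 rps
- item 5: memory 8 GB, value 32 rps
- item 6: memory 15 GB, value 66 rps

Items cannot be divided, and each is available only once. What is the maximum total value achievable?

102 rps

This is a 0/1 knapsack; check combinations near the capacity.
- item 2+item 3: memory 5+6=11, value 41+61=102
- item 3+item 5: memory 6+8=14, value 61+32=93
- item 2+item 5: memory 5+8=13, value 41+32=73
- item 1: memory 13, value 68
Best: 102 rps.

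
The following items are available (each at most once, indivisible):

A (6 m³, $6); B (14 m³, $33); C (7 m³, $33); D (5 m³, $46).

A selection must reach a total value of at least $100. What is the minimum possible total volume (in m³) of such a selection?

Subsets with value ≥ 100, sorted by total volume:
- B+C+D: volume 26, value 112
- A+B+C+D: volume 32, value 118
Minimum volume: 26 m³.

26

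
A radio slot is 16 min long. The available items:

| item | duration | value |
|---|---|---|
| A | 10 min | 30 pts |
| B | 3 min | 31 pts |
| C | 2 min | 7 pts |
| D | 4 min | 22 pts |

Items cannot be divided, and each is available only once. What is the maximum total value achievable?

68 pts

Check high-value combinations within 16 min:
- A+B+C: duration 10+3+2=15, value 30+31+7=68
- A+B: duration 10+3=13, value 30+31=61
- B+C+D: duration 3+2+4=9, value 31+7+22=60
Best: 68 pts.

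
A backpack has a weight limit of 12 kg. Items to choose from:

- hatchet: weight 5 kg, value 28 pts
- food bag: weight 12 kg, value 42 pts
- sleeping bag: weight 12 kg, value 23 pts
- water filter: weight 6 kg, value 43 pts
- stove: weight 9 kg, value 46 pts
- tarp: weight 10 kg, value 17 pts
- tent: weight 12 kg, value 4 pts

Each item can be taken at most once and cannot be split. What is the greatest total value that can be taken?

71 pts

Check high-value combinations within 12 kg:
- hatchet+water filter: weight 5+6=11, value 28+43=71
- stove: weight 9, value 46
- water filter: weight 6, value 43
- food bag: weight 12, value 42
Best: 71 pts.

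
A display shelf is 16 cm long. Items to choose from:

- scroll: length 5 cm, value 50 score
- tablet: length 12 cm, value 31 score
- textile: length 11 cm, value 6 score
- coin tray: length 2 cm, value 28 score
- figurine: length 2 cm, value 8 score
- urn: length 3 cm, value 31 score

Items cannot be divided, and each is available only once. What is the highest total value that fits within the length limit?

117 score

This is a 0/1 knapsack; check combinations near the capacity.
- scroll+coin tray+figurine+urn: length 5+2+2+3=12, value 50+28+8+31=117
- scroll+coin tray+urn: length 5+2+3=10, value 50+28+31=109
- scroll+figurine+urn: length 5+2+3=10, value 50+8+31=89
- scroll+coin tray+figurine: length 5+2+2=9, value 50+28+8=86
- scroll+urn: length 5+3=8, value 50+31=81
Best: 117 score.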